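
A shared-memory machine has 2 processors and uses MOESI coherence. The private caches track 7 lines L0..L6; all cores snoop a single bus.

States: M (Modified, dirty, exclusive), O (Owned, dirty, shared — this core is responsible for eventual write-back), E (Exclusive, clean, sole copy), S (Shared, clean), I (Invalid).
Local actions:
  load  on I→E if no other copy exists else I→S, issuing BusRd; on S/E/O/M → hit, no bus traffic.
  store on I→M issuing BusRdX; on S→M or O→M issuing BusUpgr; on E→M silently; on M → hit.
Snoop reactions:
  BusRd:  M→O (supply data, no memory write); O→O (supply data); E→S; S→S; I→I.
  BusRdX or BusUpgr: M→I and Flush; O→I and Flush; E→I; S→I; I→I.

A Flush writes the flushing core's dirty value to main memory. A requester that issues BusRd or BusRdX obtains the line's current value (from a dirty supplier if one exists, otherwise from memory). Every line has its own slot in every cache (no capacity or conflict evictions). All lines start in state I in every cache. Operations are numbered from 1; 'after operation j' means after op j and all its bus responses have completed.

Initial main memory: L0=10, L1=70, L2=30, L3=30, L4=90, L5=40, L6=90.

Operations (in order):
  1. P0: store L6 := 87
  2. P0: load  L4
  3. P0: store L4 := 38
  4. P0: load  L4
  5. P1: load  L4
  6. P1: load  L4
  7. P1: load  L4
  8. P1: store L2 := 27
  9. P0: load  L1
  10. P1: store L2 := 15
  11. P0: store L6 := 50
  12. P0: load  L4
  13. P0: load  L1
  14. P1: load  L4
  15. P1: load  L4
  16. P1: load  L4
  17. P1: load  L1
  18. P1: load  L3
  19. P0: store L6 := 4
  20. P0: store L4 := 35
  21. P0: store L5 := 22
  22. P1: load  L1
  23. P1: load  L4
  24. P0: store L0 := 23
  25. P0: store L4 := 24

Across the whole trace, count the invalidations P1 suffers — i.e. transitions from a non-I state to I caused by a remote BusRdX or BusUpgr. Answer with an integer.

invalidations = 2

step 1: P0: store L6 := 87  ⟶  MI  (L6)  txn=BusRdX  M[L6]=90
step 2: P0: load  L4  ⟶  EI  (L4)  txn=BusRd  M[L4]=90
step 3: P0: store L4 := 38  ⟶  MI  (L4)  txn=∅  M[L4]=90
step 4: P0: load  L4  ⟶  MI  (L4)  txn=∅  M[L4]=90
step 5: P1: load  L4  ⟶  OS  (L4)  txn=BusRd  M[L4]=90
step 6: P1: load  L4  ⟶  OS  (L4)  txn=∅  M[L4]=90
step 7: P1: load  L4  ⟶  OS  (L4)  txn=∅  M[L4]=90
step 8: P1: store L2 := 27  ⟶  IM  (L2)  txn=BusRdX  M[L2]=30
step 9: P0: load  L1  ⟶  EI  (L1)  txn=BusRd  M[L1]=70
step 10: P1: store L2 := 15  ⟶  IM  (L2)  txn=∅  M[L2]=30
step 11: P0: store L6 := 50  ⟶  MI  (L6)  txn=∅  M[L6]=90
step 12: P0: load  L4  ⟶  OS  (L4)  txn=∅  M[L4]=90
step 13: P0: load  L1  ⟶  EI  (L1)  txn=∅  M[L1]=70
step 14: P1: load  L4  ⟶  OS  (L4)  txn=∅  M[L4]=90
step 15: P1: load  L4  ⟶  OS  (L4)  txn=∅  M[L4]=90
step 16: P1: load  L4  ⟶  OS  (L4)  txn=∅  M[L4]=90
step 17: P1: load  L1  ⟶  SS  (L1)  txn=BusRd  M[L1]=70
step 18: P1: load  L3  ⟶  IE  (L3)  txn=BusRd  M[L3]=30
step 19: P0: store L6 := 4  ⟶  MI  (L6)  txn=∅  M[L6]=90
step 20: P0: store L4 := 35  ⟶  MI  (L4)  txn=BusUpgr  M[L4]=90
step 21: P0: store L5 := 22  ⟶  MI  (L5)  txn=BusRdX  M[L5]=40
step 22: P1: load  L1  ⟶  SS  (L1)  txn=∅  M[L1]=70
step 23: P1: load  L4  ⟶  OS  (L4)  txn=BusRd  M[L4]=90
step 24: P0: store L0 := 23  ⟶  MI  (L0)  txn=BusRdX  M[L0]=10
step 25: P0: store L4 := 24  ⟶  MI  (L4)  txn=BusUpgr  M[L4]=90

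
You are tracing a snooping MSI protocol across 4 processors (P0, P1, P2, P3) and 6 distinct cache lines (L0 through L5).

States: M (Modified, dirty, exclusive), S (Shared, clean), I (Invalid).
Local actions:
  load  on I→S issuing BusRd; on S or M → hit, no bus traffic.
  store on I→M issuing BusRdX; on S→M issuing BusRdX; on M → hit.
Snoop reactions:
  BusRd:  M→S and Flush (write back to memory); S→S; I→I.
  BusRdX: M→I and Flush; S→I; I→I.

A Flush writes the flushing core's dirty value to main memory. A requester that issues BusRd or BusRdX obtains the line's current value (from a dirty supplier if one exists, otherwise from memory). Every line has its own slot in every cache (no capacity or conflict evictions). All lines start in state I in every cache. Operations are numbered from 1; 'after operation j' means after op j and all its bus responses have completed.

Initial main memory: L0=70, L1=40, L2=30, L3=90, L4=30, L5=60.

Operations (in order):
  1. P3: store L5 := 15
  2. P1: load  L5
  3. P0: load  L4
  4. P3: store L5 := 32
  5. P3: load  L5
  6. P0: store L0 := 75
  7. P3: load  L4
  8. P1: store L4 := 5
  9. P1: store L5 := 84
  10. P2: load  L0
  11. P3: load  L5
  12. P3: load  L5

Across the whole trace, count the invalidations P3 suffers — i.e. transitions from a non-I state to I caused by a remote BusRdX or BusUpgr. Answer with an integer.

invalidations = 2

step 1: P3: store L5 := 15  ⟶  IIIM  (L5)  txn=BusRdX  M[L5]=60
step 2: P1: load  L5  ⟶  ISIS  (L5)  txn=BusRd+Flush  M[L5]=15
step 3: P0: load  L4  ⟶  SIII  (L4)  txn=BusRd  M[L4]=30
step 4: P3: store L5 := 32  ⟶  IIIM  (L5)  txn=BusRdX  M[L5]=15
step 5: P3: load  L5  ⟶  IIIM  (L5)  txn=∅  M[L5]=15
step 6: P0: store L0 := 75  ⟶  MIII  (L0)  txn=BusRdX  M[L0]=70
step 7: P3: load  L4  ⟶  SIIS  (L4)  txn=BusRd  M[L4]=30
step 8: P1: store L4 := 5  ⟶  IMII  (L4)  txn=BusRdX  M[L4]=30
step 9: P1: store L5 := 84  ⟶  IMII  (L5)  txn=BusRdX+Flush  M[L5]=32
step 10: P2: load  L0  ⟶  SISI  (L0)  txn=BusRd+Flush  M[L0]=75
step 11: P3: load  L5  ⟶  ISIS  (L5)  txn=BusRd+Flush  M[L5]=84
step 12: P3: load  L5  ⟶  ISIS  (L5)  txn=∅  M[L5]=84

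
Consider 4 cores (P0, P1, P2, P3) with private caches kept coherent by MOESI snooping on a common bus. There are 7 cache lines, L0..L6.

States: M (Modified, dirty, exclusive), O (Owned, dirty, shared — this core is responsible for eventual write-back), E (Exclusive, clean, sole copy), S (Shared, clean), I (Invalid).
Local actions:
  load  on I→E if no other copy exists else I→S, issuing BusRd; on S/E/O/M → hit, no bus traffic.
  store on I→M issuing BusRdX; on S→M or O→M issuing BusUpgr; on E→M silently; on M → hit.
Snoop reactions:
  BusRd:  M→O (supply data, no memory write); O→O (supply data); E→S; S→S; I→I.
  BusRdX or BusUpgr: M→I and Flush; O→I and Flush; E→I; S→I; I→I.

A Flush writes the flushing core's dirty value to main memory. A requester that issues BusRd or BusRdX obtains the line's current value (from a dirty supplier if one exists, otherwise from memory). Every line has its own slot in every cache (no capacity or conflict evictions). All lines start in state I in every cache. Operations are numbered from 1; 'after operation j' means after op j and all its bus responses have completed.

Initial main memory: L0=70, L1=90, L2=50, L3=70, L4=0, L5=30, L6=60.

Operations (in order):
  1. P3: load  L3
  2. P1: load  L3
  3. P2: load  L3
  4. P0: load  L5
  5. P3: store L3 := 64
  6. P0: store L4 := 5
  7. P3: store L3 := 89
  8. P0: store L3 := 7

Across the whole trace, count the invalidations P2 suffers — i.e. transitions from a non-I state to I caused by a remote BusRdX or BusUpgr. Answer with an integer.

  op1 P3: load  L3 → I/I/I/E on L3; bus BusRd; mem=70
  op2 P1: load  L3 → I/S/I/S on L3; bus BusRd; mem=70
  op3 P2: load  L3 → I/S/S/S on L3; bus BusRd; mem=70
  op4 P0: load  L5 → E/I/I/I on L5; bus BusRd; mem=30
  op5 P3: store L3 := 64 → I/I/I/M on L3; bus BusUpgr; mem=70
  op6 P0: store L4 := 5 → M/I/I/I on L4; bus BusRdX; mem=0
  op7 P3: store L3 := 89 → I/I/I/M on L3; bus (none); mem=70
  op8 P0: store L3 := 7 → M/I/I/I on L3; bus BusRdX Flush; mem=89

invalidations = 1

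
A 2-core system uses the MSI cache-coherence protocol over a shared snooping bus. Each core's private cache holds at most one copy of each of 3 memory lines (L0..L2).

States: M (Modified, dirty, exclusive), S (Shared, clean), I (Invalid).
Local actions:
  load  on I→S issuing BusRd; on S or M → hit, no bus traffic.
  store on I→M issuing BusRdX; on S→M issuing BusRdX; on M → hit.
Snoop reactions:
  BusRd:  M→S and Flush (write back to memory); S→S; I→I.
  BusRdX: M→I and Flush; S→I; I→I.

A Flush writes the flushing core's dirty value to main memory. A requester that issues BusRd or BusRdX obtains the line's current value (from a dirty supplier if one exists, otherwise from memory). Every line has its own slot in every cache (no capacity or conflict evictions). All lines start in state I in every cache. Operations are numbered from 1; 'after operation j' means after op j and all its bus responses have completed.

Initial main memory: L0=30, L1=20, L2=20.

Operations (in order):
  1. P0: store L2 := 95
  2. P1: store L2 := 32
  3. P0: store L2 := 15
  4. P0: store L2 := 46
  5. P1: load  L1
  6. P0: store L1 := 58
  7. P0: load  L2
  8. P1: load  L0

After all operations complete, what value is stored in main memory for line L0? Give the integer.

step 1: P0: store L2 := 95  ⟶  MI  (L2)  txn=BusRdX  M[L2]=20
step 2: P1: store L2 := 32  ⟶  IM  (L2)  txn=BusRdX+Flush  M[L2]=95
step 3: P0: store L2 := 15  ⟶  MI  (L2)  txn=BusRdX+Flush  M[L2]=32
step 4: P0: store L2 := 46  ⟶  MI  (L2)  txn=∅  M[L2]=32
step 5: P1: load  L1  ⟶  IS  (L1)  txn=BusRd  M[L1]=20
step 6: P0: store L1 := 58  ⟶  MI  (L1)  txn=BusRdX  M[L1]=20
step 7: P0: load  L2  ⟶  MI  (L2)  txn=∅  M[L2]=32
step 8: P1: load  L0  ⟶  IS  (L0)  txn=BusRd  M[L0]=30

memory[L0] = 30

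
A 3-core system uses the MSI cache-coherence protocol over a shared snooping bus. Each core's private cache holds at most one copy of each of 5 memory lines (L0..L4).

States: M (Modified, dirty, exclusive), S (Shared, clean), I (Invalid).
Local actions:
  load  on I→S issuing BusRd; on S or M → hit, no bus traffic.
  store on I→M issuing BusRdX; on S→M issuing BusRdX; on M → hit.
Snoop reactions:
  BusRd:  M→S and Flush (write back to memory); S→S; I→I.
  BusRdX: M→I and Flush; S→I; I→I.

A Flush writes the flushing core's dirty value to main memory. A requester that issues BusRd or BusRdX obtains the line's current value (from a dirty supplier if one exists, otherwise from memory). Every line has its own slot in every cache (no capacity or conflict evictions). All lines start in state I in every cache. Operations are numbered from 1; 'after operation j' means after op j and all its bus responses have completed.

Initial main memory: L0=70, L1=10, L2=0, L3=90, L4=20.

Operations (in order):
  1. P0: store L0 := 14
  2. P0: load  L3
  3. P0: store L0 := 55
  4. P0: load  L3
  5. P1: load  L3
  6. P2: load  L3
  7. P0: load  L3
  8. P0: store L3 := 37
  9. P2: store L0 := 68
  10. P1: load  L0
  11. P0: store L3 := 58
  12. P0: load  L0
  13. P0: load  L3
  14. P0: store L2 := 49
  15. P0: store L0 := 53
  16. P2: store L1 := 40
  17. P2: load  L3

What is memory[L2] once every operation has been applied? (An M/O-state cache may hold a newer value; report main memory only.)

  op1 P0: store L0 := 14 → M/I/I on L0; bus BusRdX; mem=70
  op2 P0: load  L3 → S/I/I on L3; bus BusRd; mem=90
  op3 P0: store L0 := 55 → M/I/I on L0; bus (none); mem=70
  op4 P0: load  L3 → S/I/I on L3; bus (none); mem=90
  op5 P1: load  L3 → S/S/I on L3; bus BusRd; mem=90
  op6 P2: load  L3 → S/S/S on L3; bus BusRd; mem=90
  op7 P0: load  L3 → S/S/S on L3; bus (none); mem=90
  op8 P0: store L3 := 37 → M/I/I on L3; bus BusRdX; mem=90
  op9 P2: store L0 := 68 → I/I/M on L0; bus BusRdX Flush; mem=55
  op10 P1: load  L0 → I/S/S on L0; bus BusRd Flush; mem=68
  op11 P0: store L3 := 58 → M/I/I on L3; bus (none); mem=90
  op12 P0: load  L0 → S/S/S on L0; bus BusRd; mem=68
  op13 P0: load  L3 → M/I/I on L3; bus (none); mem=90
  op14 P0: store L2 := 49 → M/I/I on L2; bus BusRdX; mem=0
  op15 P0: store L0 := 53 → M/I/I on L0; bus BusRdX; mem=68
  op16 P2: store L1 := 40 → I/I/M on L1; bus BusRdX; mem=10
  op17 P2: load  L3 → S/I/S on L3; bus BusRd Flush; mem=58

memory[L2] = 0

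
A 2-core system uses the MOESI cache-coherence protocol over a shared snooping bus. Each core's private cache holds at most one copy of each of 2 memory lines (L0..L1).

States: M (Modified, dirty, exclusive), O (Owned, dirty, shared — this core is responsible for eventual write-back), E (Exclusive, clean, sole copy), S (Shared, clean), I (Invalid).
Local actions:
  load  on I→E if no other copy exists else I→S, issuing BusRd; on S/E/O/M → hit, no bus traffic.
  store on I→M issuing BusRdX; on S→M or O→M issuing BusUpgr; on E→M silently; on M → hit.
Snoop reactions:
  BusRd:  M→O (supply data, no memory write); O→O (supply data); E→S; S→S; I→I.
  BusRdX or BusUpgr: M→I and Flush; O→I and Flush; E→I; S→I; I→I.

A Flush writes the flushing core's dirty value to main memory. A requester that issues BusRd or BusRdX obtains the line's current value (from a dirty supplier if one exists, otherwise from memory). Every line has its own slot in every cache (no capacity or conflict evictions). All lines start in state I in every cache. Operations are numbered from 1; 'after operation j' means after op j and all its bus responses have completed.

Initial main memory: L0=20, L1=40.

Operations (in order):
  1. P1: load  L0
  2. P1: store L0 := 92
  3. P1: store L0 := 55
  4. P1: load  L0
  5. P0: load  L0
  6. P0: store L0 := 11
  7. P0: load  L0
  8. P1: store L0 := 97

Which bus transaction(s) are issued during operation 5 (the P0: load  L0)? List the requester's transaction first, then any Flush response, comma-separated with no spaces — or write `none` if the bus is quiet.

bus = BusRd

1. P1: load  L0  bus=[BusRd]  L0: P0=I P1=E  mem[L0]=20
2. P1: store L0 := 92  bus=[-]  L0: P0=I P1=M  mem[L0]=20
3. P1: store L0 := 55  bus=[-]  L0: P0=I P1=M  mem[L0]=20
4. P1: load  L0  bus=[-]  L0: P0=I P1=M  mem[L0]=20
5. P0: load  L0  bus=[BusRd]  L0: P0=S P1=O  mem[L0]=20
6. P0: store L0 := 11  bus=[BusUpgr,Flush]  L0: P0=M P1=I  mem[L0]=55
7. P0: load  L0  bus=[-]  L0: P0=M P1=I  mem[L0]=55
8. P1: store L0 := 97  bus=[BusRdX,Flush]  L0: P0=I P1=M  mem[L0]=11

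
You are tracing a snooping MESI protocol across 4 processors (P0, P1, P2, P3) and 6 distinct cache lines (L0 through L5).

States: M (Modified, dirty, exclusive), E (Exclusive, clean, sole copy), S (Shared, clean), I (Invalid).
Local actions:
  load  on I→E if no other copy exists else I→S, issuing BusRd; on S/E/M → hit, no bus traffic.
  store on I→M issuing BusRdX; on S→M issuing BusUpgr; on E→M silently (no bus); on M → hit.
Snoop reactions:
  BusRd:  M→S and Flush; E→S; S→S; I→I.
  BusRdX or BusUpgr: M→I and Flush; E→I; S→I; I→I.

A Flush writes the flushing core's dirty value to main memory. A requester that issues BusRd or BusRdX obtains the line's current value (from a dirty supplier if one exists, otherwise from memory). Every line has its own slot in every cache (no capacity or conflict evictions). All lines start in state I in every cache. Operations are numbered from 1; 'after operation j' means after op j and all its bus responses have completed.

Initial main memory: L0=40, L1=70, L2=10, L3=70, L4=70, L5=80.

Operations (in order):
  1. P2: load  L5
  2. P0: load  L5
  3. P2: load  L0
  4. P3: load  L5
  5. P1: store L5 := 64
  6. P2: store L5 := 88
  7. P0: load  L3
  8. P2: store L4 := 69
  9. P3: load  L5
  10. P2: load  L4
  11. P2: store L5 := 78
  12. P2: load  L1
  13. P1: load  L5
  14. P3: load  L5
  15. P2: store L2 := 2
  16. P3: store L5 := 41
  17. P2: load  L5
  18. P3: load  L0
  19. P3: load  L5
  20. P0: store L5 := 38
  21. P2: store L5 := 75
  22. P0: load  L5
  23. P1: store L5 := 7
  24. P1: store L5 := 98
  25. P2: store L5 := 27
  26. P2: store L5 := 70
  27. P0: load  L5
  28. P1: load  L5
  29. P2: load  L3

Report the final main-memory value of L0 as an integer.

memory[L0] = 40

  op1 P2: load  L5 → I/I/E/I on L5; bus BusRd; mem=80
  op2 P0: load  L5 → S/I/S/I on L5; bus BusRd; mem=80
  op3 P2: load  L0 → I/I/E/I on L0; bus BusRd; mem=40
  op4 P3: load  L5 → S/I/S/S on L5; bus BusRd; mem=80
  op5 P1: store L5 := 64 → I/M/I/I on L5; bus BusRdX; mem=80
  op6 P2: store L5 := 88 → I/I/M/I on L5; bus BusRdX Flush; mem=64
  op7 P0: load  L3 → E/I/I/I on L3; bus BusRd; mem=70
  op8 P2: store L4 := 69 → I/I/M/I on L4; bus BusRdX; mem=70
  op9 P3: load  L5 → I/I/S/S on L5; bus BusRd Flush; mem=88
  op10 P2: load  L4 → I/I/M/I on L4; bus (none); mem=70
  op11 P2: store L5 := 78 → I/I/M/I on L5; bus BusUpgr; mem=88
  op12 P2: load  L1 → I/I/E/I on L1; bus BusRd; mem=70
  op13 P1: load  L5 → I/S/S/I on L5; bus BusRd Flush; mem=78
  op14 P3: load  L5 → I/S/S/S on L5; bus BusRd; mem=78
  op15 P2: store L2 := 2 → I/I/M/I on L2; bus BusRdX; mem=10
  op16 P3: store L5 := 41 → I/I/I/M on L5; bus BusUpgr; mem=78
  op17 P2: load  L5 → I/I/S/S on L5; bus BusRd Flush; mem=41
  op18 P3: load  L0 → I/I/S/S on L0; bus BusRd; mem=40
  op19 P3: load  L5 → I/I/S/S on L5; bus (none); mem=41
  op20 P0: store L5 := 38 → M/I/I/I on L5; bus BusRdX; mem=41
  op21 P2: store L5 := 75 → I/I/M/I on L5; bus BusRdX Flush; mem=38
  op22 P0: load  L5 → S/I/S/I on L5; bus BusRd Flush; mem=75
  op23 P1: store L5 := 7 → I/M/I/I on L5; bus BusRdX; mem=75
  op24 P1: store L5 := 98 → I/M/I/I on L5; bus (none); mem=75
  op25 P2: store L5 := 27 → I/I/M/I on L5; bus BusRdX Flush; mem=98
  op26 P2: store L5 := 70 → I/I/M/I on L5; bus (none); mem=98
  op27 P0: load  L5 → S/I/S/I on L5; bus BusRd Flush; mem=70
  op28 P1: load  L5 → S/S/S/I on L5; bus BusRd; mem=70
  op29 P2: load  L3 → S/I/S/I on L3; bus BusRd; mem=70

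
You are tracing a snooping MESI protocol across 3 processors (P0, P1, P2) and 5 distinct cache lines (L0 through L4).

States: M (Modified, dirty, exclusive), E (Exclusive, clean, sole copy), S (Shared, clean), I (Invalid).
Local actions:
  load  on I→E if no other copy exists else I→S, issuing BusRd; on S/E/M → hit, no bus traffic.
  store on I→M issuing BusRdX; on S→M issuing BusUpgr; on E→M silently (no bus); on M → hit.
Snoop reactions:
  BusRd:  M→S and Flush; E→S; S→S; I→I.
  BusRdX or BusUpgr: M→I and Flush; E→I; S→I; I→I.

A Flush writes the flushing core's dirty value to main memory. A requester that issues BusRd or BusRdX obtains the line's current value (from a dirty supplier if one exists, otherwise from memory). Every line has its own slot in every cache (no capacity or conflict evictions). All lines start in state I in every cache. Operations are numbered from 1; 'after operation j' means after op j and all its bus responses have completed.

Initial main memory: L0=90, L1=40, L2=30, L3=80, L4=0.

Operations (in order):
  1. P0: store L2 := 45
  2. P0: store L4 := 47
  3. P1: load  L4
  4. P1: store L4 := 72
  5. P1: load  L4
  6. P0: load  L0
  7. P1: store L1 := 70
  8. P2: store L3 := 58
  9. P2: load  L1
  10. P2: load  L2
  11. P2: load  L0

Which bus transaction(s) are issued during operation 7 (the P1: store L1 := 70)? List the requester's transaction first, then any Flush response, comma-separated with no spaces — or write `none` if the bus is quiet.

bus = BusRdX

  op1 P0: store L2 := 45 → M/I/I on L2; bus BusRdX; mem=30
  op2 P0: store L4 := 47 → M/I/I on L4; bus BusRdX; mem=0
  op3 P1: load  L4 → S/S/I on L4; bus BusRd Flush; mem=47
  op4 P1: store L4 := 72 → I/M/I on L4; bus BusUpgr; mem=47
  op5 P1: load  L4 → I/M/I on L4; bus (none); mem=47
  op6 P0: load  L0 → E/I/I on L0; bus BusRd; mem=90
  op7 P1: store L1 := 70 → I/M/I on L1; bus BusRdX; mem=40
  op8 P2: store L3 := 58 → I/I/M on L3; bus BusRdX; mem=80
  op9 P2: load  L1 → I/S/S on L1; bus BusRd Flush; mem=70
  op10 P2: load  L2 → S/I/S on L2; bus BusRd Flush; mem=45
  op11 P2: load  L0 → S/I/S on L0; bus BusRd; mem=90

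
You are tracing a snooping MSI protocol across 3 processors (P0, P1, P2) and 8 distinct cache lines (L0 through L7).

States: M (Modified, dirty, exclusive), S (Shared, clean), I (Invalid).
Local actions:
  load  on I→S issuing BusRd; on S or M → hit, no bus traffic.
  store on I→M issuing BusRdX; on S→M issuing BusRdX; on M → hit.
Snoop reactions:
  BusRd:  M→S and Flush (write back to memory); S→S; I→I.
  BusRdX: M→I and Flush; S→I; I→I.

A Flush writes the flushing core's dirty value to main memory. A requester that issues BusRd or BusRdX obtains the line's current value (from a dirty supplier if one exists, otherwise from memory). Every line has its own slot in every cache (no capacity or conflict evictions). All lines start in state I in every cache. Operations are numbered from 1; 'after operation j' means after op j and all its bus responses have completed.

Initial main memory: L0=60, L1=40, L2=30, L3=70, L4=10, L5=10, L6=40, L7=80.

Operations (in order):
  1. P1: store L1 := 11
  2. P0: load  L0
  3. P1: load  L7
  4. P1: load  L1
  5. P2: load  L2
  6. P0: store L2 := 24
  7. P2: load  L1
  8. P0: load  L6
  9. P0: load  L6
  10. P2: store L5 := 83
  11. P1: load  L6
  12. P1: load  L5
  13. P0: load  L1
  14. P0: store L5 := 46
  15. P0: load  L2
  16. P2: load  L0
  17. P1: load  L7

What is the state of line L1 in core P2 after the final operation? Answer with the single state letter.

  op1 P1: store L1 := 11 → I/M/I on L1; bus BusRdX; mem=40
  op2 P0: load  L0 → S/I/I on L0; bus BusRd; mem=60
  op3 P1: load  L7 → I/S/I on L7; bus BusRd; mem=80
  op4 P1: load  L1 → I/M/I on L1; bus (none); mem=40
  op5 P2: load  L2 → I/I/S on L2; bus BusRd; mem=30
  op6 P0: store L2 := 24 → M/I/I on L2; bus BusRdX; mem=30
  op7 P2: load  L1 → I/S/S on L1; bus BusRd Flush; mem=11
  op8 P0: load  L6 → S/I/I on L6; bus BusRd; mem=40
  op9 P0: load  L6 → S/I/I on L6; bus (none); mem=40
  op10 P2: store L5 := 83 → I/I/M on L5; bus BusRdX; mem=10
  op11 P1: load  L6 → S/S/I on L6; bus BusRd; mem=40
  op12 P1: load  L5 → I/S/S on L5; bus BusRd Flush; mem=83
  op13 P0: load  L1 → S/S/S on L1; bus BusRd; mem=11
  op14 P0: store L5 := 46 → M/I/I on L5; bus BusRdX; mem=83
  op15 P0: load  L2 → M/I/I on L2; bus (none); mem=30
  op16 P2: load  L0 → S/I/S on L0; bus BusRd; mem=60
  op17 P1: load  L7 → I/S/I on L7; bus (none); mem=80

state = S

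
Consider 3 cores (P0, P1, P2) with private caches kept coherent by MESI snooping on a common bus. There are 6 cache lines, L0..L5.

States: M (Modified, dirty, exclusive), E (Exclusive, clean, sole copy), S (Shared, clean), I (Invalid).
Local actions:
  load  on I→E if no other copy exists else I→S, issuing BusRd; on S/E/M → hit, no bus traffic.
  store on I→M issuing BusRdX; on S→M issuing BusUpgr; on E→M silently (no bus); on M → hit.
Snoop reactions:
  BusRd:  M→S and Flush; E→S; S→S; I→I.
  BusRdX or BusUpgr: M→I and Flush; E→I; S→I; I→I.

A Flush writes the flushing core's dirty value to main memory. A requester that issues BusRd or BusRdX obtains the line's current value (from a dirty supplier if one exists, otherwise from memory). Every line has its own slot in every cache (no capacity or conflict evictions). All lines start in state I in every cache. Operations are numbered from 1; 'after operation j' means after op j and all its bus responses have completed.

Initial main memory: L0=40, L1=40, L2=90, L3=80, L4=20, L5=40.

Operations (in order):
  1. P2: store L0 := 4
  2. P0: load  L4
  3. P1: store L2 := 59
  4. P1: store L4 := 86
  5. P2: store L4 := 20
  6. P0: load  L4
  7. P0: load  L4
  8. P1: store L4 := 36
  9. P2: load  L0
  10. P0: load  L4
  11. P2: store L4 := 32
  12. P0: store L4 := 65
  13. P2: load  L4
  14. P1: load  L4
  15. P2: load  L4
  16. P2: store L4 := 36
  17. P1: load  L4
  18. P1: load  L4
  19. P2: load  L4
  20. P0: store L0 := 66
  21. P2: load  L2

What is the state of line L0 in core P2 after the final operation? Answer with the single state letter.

state = I

1. P2: store L0 := 4  bus=[BusRdX]  L0: P0=I P1=I P2=M  mem[L0]=40
2. P0: load  L4  bus=[BusRd]  L4: P0=E P1=I P2=I  mem[L4]=20
3. P1: store L2 := 59  bus=[BusRdX]  L2: P0=I P1=M P2=I  mem[L2]=90
4. P1: store L4 := 86  bus=[BusRdX]  L4: P0=I P1=M P2=I  mem[L4]=20
5. P2: store L4 := 20  bus=[BusRdX,Flush]  L4: P0=I P1=I P2=M  mem[L4]=86
6. P0: load  L4  bus=[BusRd,Flush]  L4: P0=S P1=I P2=S  mem[L4]=20
7. P0: load  L4  bus=[-]  L4: P0=S P1=I P2=S  mem[L4]=20
8. P1: store L4 := 36  bus=[BusRdX]  L4: P0=I P1=M P2=I  mem[L4]=20
9. P2: load  L0  bus=[-]  L0: P0=I P1=I P2=M  mem[L0]=40
10. P0: load  L4  bus=[BusRd,Flush]  L4: P0=S P1=S P2=I  mem[L4]=36
11. P2: store L4 := 32  bus=[BusRdX]  L4: P0=I P1=I P2=M  mem[L4]=36
12. P0: store L4 := 65  bus=[BusRdX,Flush]  L4: P0=M P1=I P2=I  mem[L4]=32
13. P2: load  L4  bus=[BusRd,Flush]  L4: P0=S P1=I P2=S  mem[L4]=65
14. P1: load  L4  bus=[BusRd]  L4: P0=S P1=S P2=S  mem[L4]=65
15. P2: load  L4  bus=[-]  L4: P0=S P1=S P2=S  mem[L4]=65
16. P2: store L4 := 36  bus=[BusUpgr]  L4: P0=I P1=I P2=M  mem[L4]=65
17. P1: load  L4  bus=[BusRd,Flush]  L4: P0=I P1=S P2=S  mem[L4]=36
18. P1: load  L4  bus=[-]  L4: P0=I P1=S P2=S  mem[L4]=36
19. P2: load  L4  bus=[-]  L4: P0=I P1=S P2=S  mem[L4]=36
20. P0: store L0 := 66  bus=[BusRdX,Flush]  L0: P0=M P1=I P2=I  mem[L0]=4
21. P2: load  L2  bus=[BusRd,Flush]  L2: P0=I P1=S P2=S  mem[L2]=59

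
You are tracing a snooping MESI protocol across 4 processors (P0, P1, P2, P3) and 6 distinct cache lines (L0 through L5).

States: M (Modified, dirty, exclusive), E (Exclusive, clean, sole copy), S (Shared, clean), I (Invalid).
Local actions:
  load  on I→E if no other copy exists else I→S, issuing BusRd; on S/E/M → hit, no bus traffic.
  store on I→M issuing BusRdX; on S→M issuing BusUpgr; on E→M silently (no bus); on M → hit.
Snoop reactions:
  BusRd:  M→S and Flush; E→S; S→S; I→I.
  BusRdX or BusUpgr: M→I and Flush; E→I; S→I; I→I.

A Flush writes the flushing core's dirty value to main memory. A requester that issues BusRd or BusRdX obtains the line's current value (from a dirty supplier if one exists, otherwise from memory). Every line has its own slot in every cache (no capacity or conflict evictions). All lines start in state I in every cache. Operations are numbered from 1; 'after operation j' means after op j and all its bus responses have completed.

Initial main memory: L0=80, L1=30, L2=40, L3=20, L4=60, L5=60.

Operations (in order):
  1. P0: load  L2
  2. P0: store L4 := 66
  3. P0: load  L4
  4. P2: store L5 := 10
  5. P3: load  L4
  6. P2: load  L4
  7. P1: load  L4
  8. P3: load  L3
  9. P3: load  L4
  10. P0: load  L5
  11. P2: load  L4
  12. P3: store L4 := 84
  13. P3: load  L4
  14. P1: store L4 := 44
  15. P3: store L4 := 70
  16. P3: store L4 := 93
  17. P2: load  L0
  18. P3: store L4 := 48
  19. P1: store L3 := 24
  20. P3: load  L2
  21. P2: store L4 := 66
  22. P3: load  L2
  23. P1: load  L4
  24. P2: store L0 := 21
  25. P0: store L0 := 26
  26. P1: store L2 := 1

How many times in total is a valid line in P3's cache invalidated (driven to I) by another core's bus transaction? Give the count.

  op1 P0: load  L2 → E/I/I/I on L2; bus BusRd; mem=40
  op2 P0: store L4 := 66 → M/I/I/I on L4; bus BusRdX; mem=60
  op3 P0: load  L4 → M/I/I/I on L4; bus (none); mem=60
  op4 P2: store L5 := 10 → I/I/M/I on L5; bus BusRdX; mem=60
  op5 P3: load  L4 → S/I/I/S on L4; bus BusRd Flush; mem=66
  op6 P2: load  L4 → S/I/S/S on L4; bus BusRd; mem=66
  op7 P1: load  L4 → S/S/S/S on L4; bus BusRd; mem=66
  op8 P3: load  L3 → I/I/I/E on L3; bus BusRd; mem=20
  op9 P3: load  L4 → S/S/S/S on L4; bus (none); mem=66
  op10 P0: load  L5 → S/I/S/I on L5; bus BusRd Flush; mem=10
  op11 P2: load  L4 → S/S/S/S on L4; bus (none); mem=66
  op12 P3: store L4 := 84 → I/I/I/M on L4; bus BusUpgr; mem=66
  op13 P3: load  L4 → I/I/I/M on L4; bus (none); mem=66
  op14 P1: store L4 := 44 → I/M/I/I on L4; bus BusRdX Flush; mem=84
  op15 P3: store L4 := 70 → I/I/I/M on L4; bus BusRdX Flush; mem=44
  op16 P3: store L4 := 93 → I/I/I/M on L4; bus (none); mem=44
  op17 P2: load  L0 → I/I/E/I on L0; bus BusRd; mem=80
  op18 P3: store L4 := 48 → I/I/I/M on L4; bus (none); mem=44
  op19 P1: store L3 := 24 → I/M/I/I on L3; bus BusRdX; mem=20
  op20 P3: load  L2 → S/I/I/S on L2; bus BusRd; mem=40
  op21 P2: store L4 := 66 → I/I/M/I on L4; bus BusRdX Flush; mem=48
  op22 P3: load  L2 → S/I/I/S on L2; bus (none); mem=40
  op23 P1: load  L4 → I/S/S/I on L4; bus BusRd Flush; mem=66
  op24 P2: store L0 := 21 → I/I/M/I on L0; bus (none); mem=80
  op25 P0: store L0 := 26 → M/I/I/I on L0; bus BusRdX Flush; mem=21
  op26 P1: store L2 := 1 → I/M/I/I on L2; bus BusRdX; mem=40

invalidations = 4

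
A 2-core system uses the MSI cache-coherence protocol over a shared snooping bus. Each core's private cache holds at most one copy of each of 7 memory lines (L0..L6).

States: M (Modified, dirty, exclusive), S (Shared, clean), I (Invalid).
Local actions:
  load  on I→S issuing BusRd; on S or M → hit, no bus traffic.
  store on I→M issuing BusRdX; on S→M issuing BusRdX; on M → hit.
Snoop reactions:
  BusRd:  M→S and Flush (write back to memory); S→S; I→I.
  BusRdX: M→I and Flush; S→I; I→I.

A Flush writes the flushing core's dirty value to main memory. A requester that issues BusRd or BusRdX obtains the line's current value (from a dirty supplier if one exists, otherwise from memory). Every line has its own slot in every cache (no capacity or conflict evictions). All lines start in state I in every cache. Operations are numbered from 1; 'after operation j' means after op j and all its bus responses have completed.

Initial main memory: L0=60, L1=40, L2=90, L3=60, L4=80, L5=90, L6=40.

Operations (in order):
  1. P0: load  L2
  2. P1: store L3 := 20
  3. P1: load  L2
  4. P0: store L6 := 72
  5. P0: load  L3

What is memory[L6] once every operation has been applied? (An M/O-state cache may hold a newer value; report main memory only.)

memory[L6] = 40

  op1 P0: load  L2 → S/I on L2; bus BusRd; mem=90
  op2 P1: store L3 := 20 → I/M on L3; bus BusRdX; mem=60
  op3 P1: load  L2 → S/S on L2; bus BusRd; mem=90
  op4 P0: store L6 := 72 → M/I on L6; bus BusRdX; mem=40
  op5 P0: load  L3 → S/S on L3; bus BusRd Flush; mem=20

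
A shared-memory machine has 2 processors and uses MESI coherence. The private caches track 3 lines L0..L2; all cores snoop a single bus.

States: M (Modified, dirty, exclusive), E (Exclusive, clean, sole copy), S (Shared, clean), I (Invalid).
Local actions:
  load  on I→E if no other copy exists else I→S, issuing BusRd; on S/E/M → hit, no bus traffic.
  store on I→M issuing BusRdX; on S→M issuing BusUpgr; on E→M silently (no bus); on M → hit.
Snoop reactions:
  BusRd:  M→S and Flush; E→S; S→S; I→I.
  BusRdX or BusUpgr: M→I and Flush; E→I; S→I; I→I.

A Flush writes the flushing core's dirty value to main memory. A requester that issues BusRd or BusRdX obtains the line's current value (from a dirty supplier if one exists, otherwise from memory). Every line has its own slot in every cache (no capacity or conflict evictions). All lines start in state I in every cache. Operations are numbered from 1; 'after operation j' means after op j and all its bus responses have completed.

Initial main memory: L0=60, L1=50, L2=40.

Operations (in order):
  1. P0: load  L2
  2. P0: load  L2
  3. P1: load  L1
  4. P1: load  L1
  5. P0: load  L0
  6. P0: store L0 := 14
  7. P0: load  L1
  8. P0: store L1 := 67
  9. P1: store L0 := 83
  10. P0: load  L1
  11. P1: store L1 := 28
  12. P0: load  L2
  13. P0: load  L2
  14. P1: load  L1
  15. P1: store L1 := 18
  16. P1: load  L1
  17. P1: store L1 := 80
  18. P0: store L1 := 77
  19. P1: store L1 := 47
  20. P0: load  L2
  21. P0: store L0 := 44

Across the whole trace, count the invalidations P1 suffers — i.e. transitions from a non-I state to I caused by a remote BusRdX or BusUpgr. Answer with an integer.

[1] P0: load  L2 | P0:E(40), P1:I | bus: BusRd
[2] P0: load  L2 | P0:E(40), P1:I | bus: none
[3] P1: load  L1 | P0:I, P1:E(50) | bus: BusRd
[4] P1: load  L1 | P0:I, P1:E(50) | bus: none
[5] P0: load  L0 | P0:E(60), P1:I | bus: BusRd
[6] P0: store L0 := 14 | P0:M(14), P1:I | bus: none
[7] P0: load  L1 | P0:S(50), P1:S(50) | bus: BusRd
[8] P0: store L1 := 67 | P0:M(67), P1:I | bus: BusUpgr
[9] P1: store L0 := 83 | P0:I, P1:M(83) | bus: BusRdX,Flush
[10] P0: load  L1 | P0:M(67), P1:I | bus: none
[11] P1: store L1 := 28 | P0:I, P1:M(28) | bus: BusRdX,Flush
[12] P0: load  L2 | P0:E(40), P1:I | bus: none
[13] P0: load  L2 | P0:E(40), P1:I | bus: none
[14] P1: load  L1 | P0:I, P1:M(28) | bus: none
[15] P1: store L1 := 18 | P0:I, P1:M(18) | bus: none
[16] P1: load  L1 | P0:I, P1:M(18) | bus: none
[17] P1: store L1 := 80 | P0:I, P1:M(80) | bus: none
[18] P0: store L1 := 77 | P0:M(77), P1:I | bus: BusRdX,Flush
[19] P1: store L1 := 47 | P0:I, P1:M(47) | bus: BusRdX,Flush
[20] P0: load  L2 | P0:E(40), P1:I | bus: none
[21] P0: store L0 := 44 | P0:M(44), P1:I | bus: BusRdX,Flush

invalidations = 3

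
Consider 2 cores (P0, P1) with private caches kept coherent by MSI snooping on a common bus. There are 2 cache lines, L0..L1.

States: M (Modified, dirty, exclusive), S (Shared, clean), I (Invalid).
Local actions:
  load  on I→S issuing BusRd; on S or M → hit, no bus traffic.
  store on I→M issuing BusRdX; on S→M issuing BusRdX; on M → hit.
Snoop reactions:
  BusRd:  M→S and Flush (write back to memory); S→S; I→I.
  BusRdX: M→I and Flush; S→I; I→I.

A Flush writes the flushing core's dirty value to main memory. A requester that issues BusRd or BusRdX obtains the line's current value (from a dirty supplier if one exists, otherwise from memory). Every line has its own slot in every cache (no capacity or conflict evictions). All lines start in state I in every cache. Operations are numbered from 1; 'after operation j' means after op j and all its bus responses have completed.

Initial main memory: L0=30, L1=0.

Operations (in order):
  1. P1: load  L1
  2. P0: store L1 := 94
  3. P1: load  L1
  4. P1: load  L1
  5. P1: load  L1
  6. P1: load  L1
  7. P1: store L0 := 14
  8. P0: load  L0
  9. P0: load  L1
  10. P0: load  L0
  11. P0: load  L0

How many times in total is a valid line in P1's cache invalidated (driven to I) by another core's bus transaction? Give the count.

step 1: P1: load  L1  ⟶  IS  (L1)  txn=BusRd  M[L1]=0
step 2: P0: store L1 := 94  ⟶  MI  (L1)  txn=BusRdX  M[L1]=0
step 3: P1: load  L1  ⟶  SS  (L1)  txn=BusRd+Flush  M[L1]=94
step 4: P1: load  L1  ⟶  SS  (L1)  txn=∅  M[L1]=94
step 5: P1: load  L1  ⟶  SS  (L1)  txn=∅  M[L1]=94
step 6: P1: load  L1  ⟶  SS  (L1)  txn=∅  M[L1]=94
step 7: P1: store L0 := 14  ⟶  IM  (L0)  txn=BusRdX  M[L0]=30
step 8: P0: load  L0  ⟶  SS  (L0)  txn=BusRd+Flush  M[L0]=14
step 9: P0: load  L1  ⟶  SS  (L1)  txn=∅  M[L1]=94
step 10: P0: load  L0  ⟶  SS  (L0)  txn=∅  M[L0]=14
step 11: P0: load  L0  ⟶  SS  (L0)  txn=∅  M[L0]=14

invalidations = 1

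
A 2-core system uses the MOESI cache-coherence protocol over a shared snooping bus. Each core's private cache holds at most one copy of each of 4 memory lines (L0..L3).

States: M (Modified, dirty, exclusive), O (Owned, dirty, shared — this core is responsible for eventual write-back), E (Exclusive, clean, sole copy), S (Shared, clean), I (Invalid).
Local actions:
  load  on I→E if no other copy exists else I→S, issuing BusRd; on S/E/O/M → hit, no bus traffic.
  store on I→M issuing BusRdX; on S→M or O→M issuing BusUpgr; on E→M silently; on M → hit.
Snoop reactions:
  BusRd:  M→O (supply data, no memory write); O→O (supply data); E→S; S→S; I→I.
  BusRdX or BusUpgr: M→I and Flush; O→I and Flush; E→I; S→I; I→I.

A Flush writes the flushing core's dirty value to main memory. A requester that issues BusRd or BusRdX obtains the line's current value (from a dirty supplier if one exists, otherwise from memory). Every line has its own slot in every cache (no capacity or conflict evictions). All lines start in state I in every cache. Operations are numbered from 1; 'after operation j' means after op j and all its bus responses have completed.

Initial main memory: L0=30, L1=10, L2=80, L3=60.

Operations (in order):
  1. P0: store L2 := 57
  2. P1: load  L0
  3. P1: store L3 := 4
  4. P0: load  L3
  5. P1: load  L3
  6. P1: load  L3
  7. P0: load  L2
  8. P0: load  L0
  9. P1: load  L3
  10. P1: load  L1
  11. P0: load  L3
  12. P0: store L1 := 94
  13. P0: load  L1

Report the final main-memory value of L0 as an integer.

step 1: P0: store L2 := 57  ⟶  MI  (L2)  txn=BusRdX  M[L2]=80
step 2: P1: load  L0  ⟶  IE  (L0)  txn=BusRd  M[L0]=30
step 3: P1: store L3 := 4  ⟶  IM  (L3)  txn=BusRdX  M[L3]=60
step 4: P0: load  L3  ⟶  SO  (L3)  txn=BusRd  M[L3]=60
step 5: P1: load  L3  ⟶  SO  (L3)  txn=∅  M[L3]=60
step 6: P1: load  L3  ⟶  SO  (L3)  txn=∅  M[L3]=60
step 7: P0: load  L2  ⟶  MI  (L2)  txn=∅  M[L2]=80
step 8: P0: load  L0  ⟶  SS  (L0)  txn=BusRd  M[L0]=30
step 9: P1: load  L3  ⟶  SO  (L3)  txn=∅  M[L3]=60
step 10: P1: load  L1  ⟶  IE  (L1)  txn=BusRd  M[L1]=10
step 11: P0: load  L3  ⟶  SO  (L3)  txn=∅  M[L3]=60
step 12: P0: store L1 := 94  ⟶  MI  (L1)  txn=BusRdX  M[L1]=10
step 13: P0: load  L1  ⟶  MI  (L1)  txn=∅  M[L1]=10

memory[L0] = 30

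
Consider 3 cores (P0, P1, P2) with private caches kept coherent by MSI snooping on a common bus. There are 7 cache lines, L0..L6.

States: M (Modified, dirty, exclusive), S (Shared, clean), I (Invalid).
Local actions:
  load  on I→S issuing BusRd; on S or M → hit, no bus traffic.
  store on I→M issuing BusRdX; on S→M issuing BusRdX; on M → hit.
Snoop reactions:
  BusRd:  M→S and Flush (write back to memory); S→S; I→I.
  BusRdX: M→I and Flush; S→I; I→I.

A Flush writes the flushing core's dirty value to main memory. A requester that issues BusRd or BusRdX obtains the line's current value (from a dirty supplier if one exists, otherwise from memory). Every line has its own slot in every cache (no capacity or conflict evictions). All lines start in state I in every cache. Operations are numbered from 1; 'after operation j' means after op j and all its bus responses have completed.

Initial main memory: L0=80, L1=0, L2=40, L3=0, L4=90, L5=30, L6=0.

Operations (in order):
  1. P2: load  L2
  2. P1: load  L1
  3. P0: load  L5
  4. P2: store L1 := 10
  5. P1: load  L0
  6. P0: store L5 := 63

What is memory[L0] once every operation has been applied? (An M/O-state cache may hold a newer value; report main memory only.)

[1] P2: load  L2 | P0:I, P1:I, P2:S(40) | bus: BusRd
[2] P1: load  L1 | P0:I, P1:S(0), P2:I | bus: BusRd
[3] P0: load  L5 | P0:S(30), P1:I, P2:I | bus: BusRd
[4] P2: store L1 := 10 | P0:I, P1:I, P2:M(10) | bus: BusRdX
[5] P1: load  L0 | P0:I, P1:S(80), P2:I | bus: BusRd
[6] P0: store L5 := 63 | P0:M(63), P1:I, P2:I | bus: BusRdX

memory[L0] = 80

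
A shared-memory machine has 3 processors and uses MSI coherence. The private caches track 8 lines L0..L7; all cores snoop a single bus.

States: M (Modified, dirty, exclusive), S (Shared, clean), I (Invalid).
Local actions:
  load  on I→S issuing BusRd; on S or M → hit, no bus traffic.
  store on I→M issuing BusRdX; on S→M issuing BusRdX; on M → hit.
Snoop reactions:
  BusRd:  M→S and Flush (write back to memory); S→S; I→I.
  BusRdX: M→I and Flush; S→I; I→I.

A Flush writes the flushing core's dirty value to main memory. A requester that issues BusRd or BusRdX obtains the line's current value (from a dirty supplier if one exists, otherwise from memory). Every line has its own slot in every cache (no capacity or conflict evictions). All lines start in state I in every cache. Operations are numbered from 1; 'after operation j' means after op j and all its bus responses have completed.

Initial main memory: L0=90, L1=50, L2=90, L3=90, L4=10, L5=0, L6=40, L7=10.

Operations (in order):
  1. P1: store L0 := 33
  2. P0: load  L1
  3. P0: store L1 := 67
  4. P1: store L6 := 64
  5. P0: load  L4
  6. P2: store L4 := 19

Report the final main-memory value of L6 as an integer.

1. P1: store L0 := 33  bus=[BusRdX]  L0: P0=I P1=M P2=I  mem[L0]=90
2. P0: load  L1  bus=[BusRd]  L1: P0=S P1=I P2=I  mem[L1]=50
3. P0: store L1 := 67  bus=[BusRdX]  L1: P0=M P1=I P2=I  mem[L1]=50
4. P1: store L6 := 64  bus=[BusRdX]  L6: P0=I P1=M P2=I  mem[L6]=40
5. P0: load  L4  bus=[BusRd]  L4: P0=S P1=I P2=I  mem[L4]=10
6. P2: store L4 := 19  bus=[BusRdX]  L4: P0=I P1=I P2=M  mem[L4]=10

memory[L6] = 40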